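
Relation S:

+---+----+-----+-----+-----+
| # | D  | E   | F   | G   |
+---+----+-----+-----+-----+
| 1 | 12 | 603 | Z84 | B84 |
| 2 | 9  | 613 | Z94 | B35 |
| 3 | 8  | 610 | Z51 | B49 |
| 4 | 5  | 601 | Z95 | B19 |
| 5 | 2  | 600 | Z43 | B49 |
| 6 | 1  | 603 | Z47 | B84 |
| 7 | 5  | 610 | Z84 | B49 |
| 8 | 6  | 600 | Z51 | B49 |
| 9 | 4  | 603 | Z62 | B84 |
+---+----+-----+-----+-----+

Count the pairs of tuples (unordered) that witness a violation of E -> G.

E=603: all 3 rows agree on G — 0 pairs.
E=610: all 2 rows agree on G — 0 pairs.
E=600: all 2 rows agree on G — 0 pairs.

0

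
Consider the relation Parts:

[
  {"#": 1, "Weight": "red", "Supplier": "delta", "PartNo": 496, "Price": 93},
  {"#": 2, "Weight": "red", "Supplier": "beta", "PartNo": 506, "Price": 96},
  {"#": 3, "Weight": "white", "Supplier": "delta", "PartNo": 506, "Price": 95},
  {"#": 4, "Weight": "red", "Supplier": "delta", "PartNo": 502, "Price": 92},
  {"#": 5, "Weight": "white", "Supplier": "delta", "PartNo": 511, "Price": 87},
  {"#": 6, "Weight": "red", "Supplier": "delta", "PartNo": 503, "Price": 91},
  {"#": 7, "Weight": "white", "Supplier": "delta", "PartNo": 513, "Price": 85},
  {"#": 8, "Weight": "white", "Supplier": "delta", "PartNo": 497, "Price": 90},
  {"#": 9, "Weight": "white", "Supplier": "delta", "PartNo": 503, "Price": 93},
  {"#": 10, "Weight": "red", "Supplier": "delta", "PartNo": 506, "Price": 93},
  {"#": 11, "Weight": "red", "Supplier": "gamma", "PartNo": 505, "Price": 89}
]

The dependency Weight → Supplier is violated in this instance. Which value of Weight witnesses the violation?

red

Weight=red: rows 1, 2, 4, 6, 10, 11 → Supplier takes values {delta, beta, gamma} — violation
Weight=white: rows 3, 5, 7, 8, 9 → Supplier = delta, delta, delta, delta, delta ✓
The only Weight value with inconsistent Supplier is Weight=red.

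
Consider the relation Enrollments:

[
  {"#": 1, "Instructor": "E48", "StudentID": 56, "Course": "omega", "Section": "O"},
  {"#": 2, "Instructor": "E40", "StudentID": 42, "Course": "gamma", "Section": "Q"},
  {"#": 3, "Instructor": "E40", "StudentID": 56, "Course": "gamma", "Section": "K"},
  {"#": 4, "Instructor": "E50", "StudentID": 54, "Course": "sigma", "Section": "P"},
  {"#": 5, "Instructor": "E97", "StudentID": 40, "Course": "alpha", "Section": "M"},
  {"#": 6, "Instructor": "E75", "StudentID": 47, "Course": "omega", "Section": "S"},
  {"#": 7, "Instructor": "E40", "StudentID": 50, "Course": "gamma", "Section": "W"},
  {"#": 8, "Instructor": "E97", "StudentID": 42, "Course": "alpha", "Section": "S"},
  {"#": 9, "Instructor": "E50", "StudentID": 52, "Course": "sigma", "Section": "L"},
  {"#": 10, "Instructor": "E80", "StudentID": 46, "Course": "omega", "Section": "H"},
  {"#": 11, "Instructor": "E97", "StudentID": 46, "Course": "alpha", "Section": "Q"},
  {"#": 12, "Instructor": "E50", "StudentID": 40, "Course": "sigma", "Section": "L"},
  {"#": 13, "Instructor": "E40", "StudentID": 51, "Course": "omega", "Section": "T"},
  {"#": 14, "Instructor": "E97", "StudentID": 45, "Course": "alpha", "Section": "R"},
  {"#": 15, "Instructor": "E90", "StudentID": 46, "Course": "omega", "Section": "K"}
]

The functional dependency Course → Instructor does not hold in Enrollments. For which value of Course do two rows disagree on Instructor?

omega

Course=omega: rows 1, 6, 10, 13, 15 → Instructor takes values {E48, E75, E80, E40, E90} — violation
Course=gamma: rows 2, 3, 7 → Instructor = E40, E40, E40 ✓
Course=sigma: rows 4, 9, 12 → Instructor = E50, E50, E50 ✓
Course=alpha: rows 5, 8, 11, 14 → Instructor = E97, E97, E97, E97 ✓
The only Course value with inconsistent Instructor is Course=omega.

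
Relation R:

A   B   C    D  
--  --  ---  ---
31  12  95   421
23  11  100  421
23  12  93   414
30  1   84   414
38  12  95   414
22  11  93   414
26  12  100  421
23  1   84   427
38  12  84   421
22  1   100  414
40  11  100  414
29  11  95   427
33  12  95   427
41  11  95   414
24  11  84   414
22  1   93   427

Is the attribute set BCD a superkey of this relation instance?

All 16 rows have distinct BCD values, so BCD → (all attributes) holds and BCD is a superkey.

Yes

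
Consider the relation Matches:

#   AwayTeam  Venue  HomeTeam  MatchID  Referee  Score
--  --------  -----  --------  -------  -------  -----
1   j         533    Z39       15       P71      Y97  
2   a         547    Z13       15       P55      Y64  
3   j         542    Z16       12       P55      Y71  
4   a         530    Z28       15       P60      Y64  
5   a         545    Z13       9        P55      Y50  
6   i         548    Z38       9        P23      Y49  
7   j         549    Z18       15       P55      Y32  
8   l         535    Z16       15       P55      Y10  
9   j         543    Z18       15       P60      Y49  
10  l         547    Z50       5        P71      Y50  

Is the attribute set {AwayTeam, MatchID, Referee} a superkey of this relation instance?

Yes

All 10 rows have distinct {AwayTeam, MatchID, Referee} values, so {AwayTeam, MatchID, Referee} → (all attributes) holds and {AwayTeam, MatchID, Referee} is a superkey.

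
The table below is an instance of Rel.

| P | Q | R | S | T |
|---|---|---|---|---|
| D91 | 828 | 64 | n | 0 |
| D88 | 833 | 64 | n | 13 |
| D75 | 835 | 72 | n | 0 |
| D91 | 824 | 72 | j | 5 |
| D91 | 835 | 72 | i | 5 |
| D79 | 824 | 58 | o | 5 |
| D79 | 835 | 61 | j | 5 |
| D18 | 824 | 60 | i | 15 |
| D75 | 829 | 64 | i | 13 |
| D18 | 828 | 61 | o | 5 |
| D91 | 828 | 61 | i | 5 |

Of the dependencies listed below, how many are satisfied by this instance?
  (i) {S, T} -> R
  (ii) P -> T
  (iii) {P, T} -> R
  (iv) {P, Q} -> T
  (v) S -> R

(i) {S, T} -> R: (S=n, T=0): 2 rows → R takes values {64, 72} — violation; (S=j, T=5): 2 rows → R takes values {72, 61} — violation; (S=i, T=5): 2 rows → R takes values {72, 61} — violation; (S=o, T=5): 2 rows → R takes values {58, 61} — violation — fails.
(ii) P -> T: P=D91: 4 rows → T takes values {0, 5} — violation; P=D75: 2 rows → T takes values {0, 13} — violation; P=D18: 2 rows → T takes values {15, 5} — violation — fails.
(iii) {P, T} -> R: (P=D91, T=5): 3 rows → R takes values {72, 61} — violation; (P=D79, T=5): 2 rows → R takes values {58, 61} — violation — fails.
(iv) {P, Q} -> T: (P=D91, Q=828): 2 rows → T takes values {0, 5} — violation — fails.
(v) S -> R: S=n: 3 rows → R takes values {64, 72} — violation; S=j: 2 rows → R takes values {72, 61} — violation; S=i: 4 rows → R takes values {72, 60, 64, 61} — violation; S=o: 2 rows → R takes values {58, 61} — violation — fails.
None of the 5 dependencies hold.

0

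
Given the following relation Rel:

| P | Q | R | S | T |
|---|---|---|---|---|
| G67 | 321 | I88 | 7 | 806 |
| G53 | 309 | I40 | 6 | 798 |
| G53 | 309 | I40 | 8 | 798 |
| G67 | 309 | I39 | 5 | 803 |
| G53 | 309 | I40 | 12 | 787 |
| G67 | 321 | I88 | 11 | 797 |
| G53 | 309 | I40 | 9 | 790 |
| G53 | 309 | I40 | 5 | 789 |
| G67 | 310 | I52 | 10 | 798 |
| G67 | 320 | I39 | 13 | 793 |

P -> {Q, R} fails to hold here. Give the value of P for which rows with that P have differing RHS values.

G67

P=G67: 5 rows → {Q,R} takes values {(321, I88), (309, I39), (310, I52), (320, I39)} — violation
P=G53: 5 rows → {Q,R} = (309, I40), (309, I40), (309, I40), (309, I40), (309, I40) ✓
The only P value with inconsistent RHS is P=G67.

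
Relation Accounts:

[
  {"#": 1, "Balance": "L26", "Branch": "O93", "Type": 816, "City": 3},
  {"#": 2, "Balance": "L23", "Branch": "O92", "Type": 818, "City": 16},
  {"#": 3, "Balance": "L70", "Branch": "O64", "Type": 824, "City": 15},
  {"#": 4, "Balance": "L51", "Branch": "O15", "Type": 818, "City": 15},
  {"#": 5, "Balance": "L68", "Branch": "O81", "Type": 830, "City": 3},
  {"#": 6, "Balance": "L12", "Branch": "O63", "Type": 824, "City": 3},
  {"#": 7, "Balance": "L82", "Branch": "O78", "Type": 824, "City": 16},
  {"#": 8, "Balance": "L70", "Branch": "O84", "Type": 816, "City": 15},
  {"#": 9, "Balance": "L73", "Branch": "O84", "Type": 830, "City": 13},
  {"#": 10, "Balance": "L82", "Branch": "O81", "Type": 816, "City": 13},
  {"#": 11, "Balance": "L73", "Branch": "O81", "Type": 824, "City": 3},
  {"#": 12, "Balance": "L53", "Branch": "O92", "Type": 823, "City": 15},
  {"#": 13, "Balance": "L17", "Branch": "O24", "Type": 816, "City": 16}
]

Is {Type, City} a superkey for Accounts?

No

Rows 6 and 11 have the same {Type, City} value (Type=824, City=3) but are distinct tuples, so {Type, City} does not determine every attribute — not a superkey.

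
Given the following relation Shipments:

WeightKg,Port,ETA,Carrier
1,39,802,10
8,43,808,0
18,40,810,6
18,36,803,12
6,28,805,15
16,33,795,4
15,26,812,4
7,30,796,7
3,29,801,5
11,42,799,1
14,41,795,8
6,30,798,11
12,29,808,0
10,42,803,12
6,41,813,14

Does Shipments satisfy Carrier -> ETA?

Carrier=10: 1 row → ETA = 802 ✓
Carrier=0: 2 rows → ETA = 808, 808 ✓
Carrier=6: 1 row → ETA = 810 ✓
Carrier=12: 2 rows → ETA = 803, 803 ✓
Carrier=15: 1 row → ETA = 805 ✓
Carrier=4: 2 rows → ETA takes values {795, 812} — violation
Carrier=7: 1 row → ETA = 796 ✓
Carrier=5: 1 row → ETA = 801 ✓
Carrier=1: 1 row → ETA = 799 ✓
Carrier=8: 1 row → ETA = 795 ✓
Carrier=11: 1 row → ETA = 798 ✓
Carrier=14: 1 row → ETA = 813 ✓
Two rows agree on Carrier but differ on ETA, so Carrier -> ETA does not hold.

No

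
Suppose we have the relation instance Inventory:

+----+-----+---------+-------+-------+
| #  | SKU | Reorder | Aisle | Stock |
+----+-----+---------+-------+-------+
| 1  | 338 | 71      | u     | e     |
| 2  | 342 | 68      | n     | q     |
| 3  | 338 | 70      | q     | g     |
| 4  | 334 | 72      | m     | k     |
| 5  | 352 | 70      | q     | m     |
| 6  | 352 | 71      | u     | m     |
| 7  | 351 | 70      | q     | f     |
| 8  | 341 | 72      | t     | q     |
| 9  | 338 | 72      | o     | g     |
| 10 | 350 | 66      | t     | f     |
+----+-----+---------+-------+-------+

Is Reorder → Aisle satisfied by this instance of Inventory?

Reorder=71: rows 1, 6 → Aisle = u, u ✓
Reorder=68: row 2 → Aisle = n ✓
Reorder=70: rows 3, 5, 7 → Aisle = q, q, q ✓
Reorder=72: rows 4, 8, 9 → Aisle takes values {m, t, o} — violation
Reorder=66: row 10 → Aisle = t ✓
Two rows agree on Reorder but differ on Aisle, so Reorder → Aisle does not hold.

No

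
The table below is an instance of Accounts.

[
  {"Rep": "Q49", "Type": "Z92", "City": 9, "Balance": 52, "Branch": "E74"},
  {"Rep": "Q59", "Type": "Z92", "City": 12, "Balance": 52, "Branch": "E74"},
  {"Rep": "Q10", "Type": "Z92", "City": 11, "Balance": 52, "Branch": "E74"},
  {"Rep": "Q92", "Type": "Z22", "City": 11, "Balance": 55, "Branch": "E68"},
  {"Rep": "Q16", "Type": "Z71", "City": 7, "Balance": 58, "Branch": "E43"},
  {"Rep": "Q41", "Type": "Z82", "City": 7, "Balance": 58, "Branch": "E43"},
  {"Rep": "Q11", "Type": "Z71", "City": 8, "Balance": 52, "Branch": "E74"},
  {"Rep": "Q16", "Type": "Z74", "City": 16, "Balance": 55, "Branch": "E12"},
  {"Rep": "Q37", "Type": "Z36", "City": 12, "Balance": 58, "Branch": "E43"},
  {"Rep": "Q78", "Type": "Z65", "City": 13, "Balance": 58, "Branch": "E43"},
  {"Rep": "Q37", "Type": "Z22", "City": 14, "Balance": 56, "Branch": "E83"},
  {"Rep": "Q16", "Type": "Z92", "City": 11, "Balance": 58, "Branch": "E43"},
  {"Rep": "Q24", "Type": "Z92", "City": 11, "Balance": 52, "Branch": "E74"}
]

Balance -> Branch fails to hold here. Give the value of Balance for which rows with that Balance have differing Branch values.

Balance=52: 5 rows → Branch = E74, E74, E74, E74, E74 ✓
Balance=55: 2 rows → Branch takes values {E68, E12} — violation
Balance=58: 5 rows → Branch = E43, E43, E43, E43, E43 ✓
Balance=56: 1 row → Branch = E83 ✓
The only Balance value with inconsistent Branch is Balance=55.

55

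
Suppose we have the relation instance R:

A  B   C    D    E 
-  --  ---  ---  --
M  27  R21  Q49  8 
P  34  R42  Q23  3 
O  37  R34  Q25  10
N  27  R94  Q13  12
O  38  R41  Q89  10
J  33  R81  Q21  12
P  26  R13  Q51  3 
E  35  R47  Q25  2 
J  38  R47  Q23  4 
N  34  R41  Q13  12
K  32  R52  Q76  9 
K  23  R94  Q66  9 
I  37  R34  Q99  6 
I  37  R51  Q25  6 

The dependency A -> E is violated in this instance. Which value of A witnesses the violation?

A=M: 1 row → E = 8 ✓
A=P: 2 rows → E = 3, 3 ✓
A=O: 2 rows → E = 10, 10 ✓
A=N: 2 rows → E = 12, 12 ✓
A=J: 2 rows → E takes values {12, 4} — violation
A=E: 1 row → E = 2 ✓
A=K: 2 rows → E = 9, 9 ✓
A=I: 2 rows → E = 6, 6 ✓
The only A value with inconsistent E is A=J.

J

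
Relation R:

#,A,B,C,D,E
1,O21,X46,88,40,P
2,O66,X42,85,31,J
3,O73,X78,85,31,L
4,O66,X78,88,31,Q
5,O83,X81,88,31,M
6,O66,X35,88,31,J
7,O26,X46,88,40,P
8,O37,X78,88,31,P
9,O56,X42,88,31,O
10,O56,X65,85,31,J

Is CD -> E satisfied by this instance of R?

(C=88, D=40): rows 1, 7 → E = P, P ✓
(C=85, D=31): rows 2, 3, 10 → E takes values {J, L} — violation
(C=88, D=31): rows 4, 5, 6, 8, 9 → E takes values {Q, M, J, P, O} — violation
Two rows agree on CD but differ on E, so CD -> E does not hold.

No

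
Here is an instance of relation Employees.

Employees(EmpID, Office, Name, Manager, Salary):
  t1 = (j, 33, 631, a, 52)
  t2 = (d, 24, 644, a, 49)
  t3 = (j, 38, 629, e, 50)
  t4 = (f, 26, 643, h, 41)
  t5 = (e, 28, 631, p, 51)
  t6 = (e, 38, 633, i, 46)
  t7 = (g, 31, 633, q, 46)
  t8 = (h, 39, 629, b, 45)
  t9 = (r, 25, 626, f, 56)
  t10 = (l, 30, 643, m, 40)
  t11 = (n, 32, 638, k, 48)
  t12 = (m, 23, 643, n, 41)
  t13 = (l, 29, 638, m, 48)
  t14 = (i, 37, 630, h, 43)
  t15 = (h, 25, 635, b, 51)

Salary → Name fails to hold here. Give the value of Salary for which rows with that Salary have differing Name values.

51

Salary=52: row 1 → Name = 631 ✓
Salary=49: row 2 → Name = 644 ✓
Salary=50: row 3 → Name = 629 ✓
Salary=41: rows 4, 12 → Name = 643, 643 ✓
Salary=51: rows 5, 15 → Name takes values {631, 635} — violation
Salary=46: rows 6, 7 → Name = 633, 633 ✓
Salary=45: row 8 → Name = 629 ✓
Salary=56: row 9 → Name = 626 ✓
Salary=40: row 10 → Name = 643 ✓
Salary=48: rows 11, 13 → Name = 638, 638 ✓
Salary=43: row 14 → Name = 630 ✓
The only Salary value with inconsistent Name is Salary=51.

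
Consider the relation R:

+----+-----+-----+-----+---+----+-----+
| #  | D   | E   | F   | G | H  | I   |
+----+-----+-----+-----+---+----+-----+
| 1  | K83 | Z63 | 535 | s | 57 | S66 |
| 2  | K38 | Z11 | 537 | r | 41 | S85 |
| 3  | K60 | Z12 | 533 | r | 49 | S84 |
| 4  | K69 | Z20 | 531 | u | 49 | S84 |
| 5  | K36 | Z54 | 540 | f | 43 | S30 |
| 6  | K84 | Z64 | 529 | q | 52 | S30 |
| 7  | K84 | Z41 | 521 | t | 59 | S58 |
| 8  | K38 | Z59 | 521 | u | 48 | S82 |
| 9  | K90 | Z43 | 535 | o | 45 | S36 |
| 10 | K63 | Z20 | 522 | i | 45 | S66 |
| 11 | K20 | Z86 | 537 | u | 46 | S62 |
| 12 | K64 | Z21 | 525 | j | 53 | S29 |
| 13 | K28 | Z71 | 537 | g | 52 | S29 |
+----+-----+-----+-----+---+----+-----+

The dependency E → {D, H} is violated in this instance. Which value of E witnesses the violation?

E=Z63: row 1 → {D,H} = (K83, 57) ✓
E=Z11: row 2 → {D,H} = (K38, 41) ✓
E=Z12: row 3 → {D,H} = (K60, 49) ✓
E=Z20: rows 4, 10 → {D,H} takes values {(K69, 49), (K63, 45)} — violation
E=Z54: row 5 → {D,H} = (K36, 43) ✓
E=Z64: row 6 → {D,H} = (K84, 52) ✓
E=Z41: row 7 → {D,H} = (K84, 59) ✓
E=Z59: row 8 → {D,H} = (K38, 48) ✓
E=Z43: row 9 → {D,H} = (K90, 45) ✓
E=Z86: row 11 → {D,H} = (K20, 46) ✓
E=Z21: row 12 → {D,H} = (K64, 53) ✓
E=Z71: row 13 → {D,H} = (K28, 52) ✓
The only E value with inconsistent RHS is E=Z20.

Z20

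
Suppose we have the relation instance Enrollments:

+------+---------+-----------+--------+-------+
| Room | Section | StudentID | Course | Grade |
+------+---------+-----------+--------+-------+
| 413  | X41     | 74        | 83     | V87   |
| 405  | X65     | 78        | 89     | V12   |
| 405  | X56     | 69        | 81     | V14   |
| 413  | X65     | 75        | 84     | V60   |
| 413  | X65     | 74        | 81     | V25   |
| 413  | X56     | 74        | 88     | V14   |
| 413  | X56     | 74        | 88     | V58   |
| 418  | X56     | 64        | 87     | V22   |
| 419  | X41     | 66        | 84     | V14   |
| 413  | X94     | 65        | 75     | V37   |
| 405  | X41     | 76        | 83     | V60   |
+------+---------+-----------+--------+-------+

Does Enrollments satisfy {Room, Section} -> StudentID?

(Room=413, Section=X41): 1 row → StudentID = 74 ✓
(Room=405, Section=X65): 1 row → StudentID = 78 ✓
(Room=405, Section=X56): 1 row → StudentID = 69 ✓
(Room=413, Section=X65): 2 rows → StudentID takes values {75, 74} — violation
(Room=413, Section=X56): 2 rows → StudentID = 74, 74 ✓
(Room=418, Section=X56): 1 row → StudentID = 64 ✓
(Room=419, Section=X41): 1 row → StudentID = 66 ✓
(Room=413, Section=X94): 1 row → StudentID = 65 ✓
(Room=405, Section=X41): 1 row → StudentID = 76 ✓
Two rows agree on {Room, Section} but differ on StudentID, so {Room, Section} -> StudentID does not hold.

No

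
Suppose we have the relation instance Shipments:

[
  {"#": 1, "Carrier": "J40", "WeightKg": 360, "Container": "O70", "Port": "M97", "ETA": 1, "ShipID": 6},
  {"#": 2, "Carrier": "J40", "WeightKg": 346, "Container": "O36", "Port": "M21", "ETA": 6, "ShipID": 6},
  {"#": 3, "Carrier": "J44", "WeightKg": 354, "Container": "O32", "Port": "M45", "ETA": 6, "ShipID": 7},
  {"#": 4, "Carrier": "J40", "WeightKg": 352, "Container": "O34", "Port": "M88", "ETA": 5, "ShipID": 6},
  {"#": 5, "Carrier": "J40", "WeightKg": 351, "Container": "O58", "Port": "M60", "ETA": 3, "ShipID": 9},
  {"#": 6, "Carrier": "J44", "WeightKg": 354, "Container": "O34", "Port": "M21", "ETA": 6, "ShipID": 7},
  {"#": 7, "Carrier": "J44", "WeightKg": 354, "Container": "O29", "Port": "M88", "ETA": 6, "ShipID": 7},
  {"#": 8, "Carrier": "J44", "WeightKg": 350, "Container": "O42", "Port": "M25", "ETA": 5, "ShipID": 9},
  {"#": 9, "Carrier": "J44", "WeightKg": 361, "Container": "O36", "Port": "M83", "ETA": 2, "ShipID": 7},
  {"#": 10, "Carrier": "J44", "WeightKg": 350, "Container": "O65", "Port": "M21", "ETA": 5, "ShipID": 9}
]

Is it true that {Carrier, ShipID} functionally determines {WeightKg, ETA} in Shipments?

(Carrier=J40, ShipID=6): rows 1, 2, 4 → {WeightKg,ETA} takes values {(360, 1), (346, 6), (352, 5)} — violation
(Carrier=J44, ShipID=7): rows 3, 6, 7, 9 → {WeightKg,ETA} takes values {(354, 6), (361, 2)} — violation
(Carrier=J40, ShipID=9): row 5 → {WeightKg,ETA} = (351, 3) ✓
(Carrier=J44, ShipID=9): rows 8, 10 → {WeightKg,ETA} = (350, 5), (350, 5) ✓
Two rows agree on {Carrier, ShipID} but differ on {WeightKg, ETA}, so {Carrier, ShipID} -> {WeightKg, ETA} does not hold.

No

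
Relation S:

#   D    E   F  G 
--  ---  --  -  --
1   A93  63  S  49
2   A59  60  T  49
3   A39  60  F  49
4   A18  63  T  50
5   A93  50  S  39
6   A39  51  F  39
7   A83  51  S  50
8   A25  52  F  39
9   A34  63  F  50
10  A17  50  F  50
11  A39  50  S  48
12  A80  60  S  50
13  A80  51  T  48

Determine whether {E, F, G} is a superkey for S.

All 13 rows have distinct {E, F, G} values, so {E, F, G} → (all attributes) holds and {E, F, G} is a superkey.

Yes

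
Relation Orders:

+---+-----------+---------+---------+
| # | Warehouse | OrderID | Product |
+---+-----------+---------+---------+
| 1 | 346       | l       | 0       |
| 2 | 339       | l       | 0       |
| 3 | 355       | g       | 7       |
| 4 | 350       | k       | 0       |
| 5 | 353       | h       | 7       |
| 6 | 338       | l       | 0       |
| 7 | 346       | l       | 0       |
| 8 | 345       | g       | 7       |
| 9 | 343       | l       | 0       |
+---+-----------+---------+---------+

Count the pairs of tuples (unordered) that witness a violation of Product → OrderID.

Product=0: violating pairs (1,4), (2,4), (4,6), (4,7), (4,9) — 5 pairs.
Product=7: violating pairs (3,5), (5,8) — 2 pairs.

7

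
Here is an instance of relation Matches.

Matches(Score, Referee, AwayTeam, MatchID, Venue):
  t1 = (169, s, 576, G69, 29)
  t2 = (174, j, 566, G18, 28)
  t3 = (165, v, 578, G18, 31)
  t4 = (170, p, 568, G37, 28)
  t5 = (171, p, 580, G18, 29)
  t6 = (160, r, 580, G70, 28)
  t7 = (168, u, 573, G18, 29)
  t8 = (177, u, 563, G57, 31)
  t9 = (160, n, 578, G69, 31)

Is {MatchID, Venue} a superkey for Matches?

No

Rows 5 and 7 have the same {MatchID, Venue} value (MatchID=G18, Venue=29) but are distinct tuples, so {MatchID, Venue} does not determine every attribute — not a superkey.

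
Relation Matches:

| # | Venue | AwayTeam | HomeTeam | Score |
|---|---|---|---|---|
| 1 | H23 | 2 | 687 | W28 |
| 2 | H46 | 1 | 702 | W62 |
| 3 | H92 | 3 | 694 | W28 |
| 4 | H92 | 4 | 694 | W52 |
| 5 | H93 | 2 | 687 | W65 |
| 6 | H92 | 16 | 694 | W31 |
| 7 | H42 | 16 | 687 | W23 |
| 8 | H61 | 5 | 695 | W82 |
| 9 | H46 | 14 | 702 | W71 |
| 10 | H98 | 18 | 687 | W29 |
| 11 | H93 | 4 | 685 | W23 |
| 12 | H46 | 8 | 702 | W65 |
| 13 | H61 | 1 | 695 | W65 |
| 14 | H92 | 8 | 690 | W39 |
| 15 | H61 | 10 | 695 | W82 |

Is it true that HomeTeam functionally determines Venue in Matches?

HomeTeam=687: rows 1, 5, 7, 10 → Venue takes values {H23, H93, H42, H98} — violation
HomeTeam=702: rows 2, 9, 12 → Venue = H46, H46, H46 ✓
HomeTeam=694: rows 3, 4, 6 → Venue = H92, H92, H92 ✓
HomeTeam=695: rows 8, 13, 15 → Venue = H61, H61, H61 ✓
HomeTeam=685: row 11 → Venue = H93 ✓
HomeTeam=690: row 14 → Venue = H92 ✓
Two rows agree on HomeTeam but differ on Venue, so HomeTeam -> Venue does not hold.

No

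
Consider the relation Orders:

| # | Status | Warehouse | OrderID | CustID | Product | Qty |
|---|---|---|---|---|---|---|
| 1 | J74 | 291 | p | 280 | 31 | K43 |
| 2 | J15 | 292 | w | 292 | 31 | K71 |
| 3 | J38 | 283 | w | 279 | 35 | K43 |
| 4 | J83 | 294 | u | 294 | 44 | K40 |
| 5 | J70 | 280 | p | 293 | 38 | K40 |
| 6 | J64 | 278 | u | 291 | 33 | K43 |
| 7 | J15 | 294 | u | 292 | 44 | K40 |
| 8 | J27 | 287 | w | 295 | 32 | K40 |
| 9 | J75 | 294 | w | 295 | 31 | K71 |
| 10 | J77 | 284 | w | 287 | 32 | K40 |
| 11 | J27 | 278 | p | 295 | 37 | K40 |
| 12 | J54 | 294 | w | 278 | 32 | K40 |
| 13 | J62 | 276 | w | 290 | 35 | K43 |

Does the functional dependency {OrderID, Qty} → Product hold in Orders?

(OrderID=p, Qty=K43): row 1 → Product = 31 ✓
(OrderID=w, Qty=K71): rows 2, 9 → Product = 31, 31 ✓
(OrderID=w, Qty=K43): rows 3, 13 → Product = 35, 35 ✓
(OrderID=u, Qty=K40): rows 4, 7 → Product = 44, 44 ✓
(OrderID=p, Qty=K40): rows 5, 11 → Product takes values {38, 37} — violation
(OrderID=u, Qty=K43): row 6 → Product = 33 ✓
(OrderID=w, Qty=K40): rows 8, 10, 12 → Product = 32, 32, 32 ✓
Two rows agree on {OrderID, Qty} but differ on Product, so {OrderID, Qty} → Product does not hold.

No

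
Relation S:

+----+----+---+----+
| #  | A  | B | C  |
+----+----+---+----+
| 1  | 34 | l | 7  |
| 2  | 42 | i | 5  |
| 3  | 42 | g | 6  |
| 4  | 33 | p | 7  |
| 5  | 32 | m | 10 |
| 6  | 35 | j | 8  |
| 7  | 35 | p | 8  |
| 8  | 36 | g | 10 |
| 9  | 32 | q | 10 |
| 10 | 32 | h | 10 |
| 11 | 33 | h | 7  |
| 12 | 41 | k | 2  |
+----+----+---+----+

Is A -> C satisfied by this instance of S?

No

A=34: row 1 → C = 7 ✓
A=42: rows 2, 3 → C takes values {5, 6} — violation
A=33: rows 4, 11 → C = 7, 7 ✓
A=32: rows 5, 9, 10 → C = 10, 10, 10 ✓
A=35: rows 6, 7 → C = 8, 8 ✓
A=36: row 8 → C = 10 ✓
A=41: row 12 → C = 2 ✓
Two rows agree on A but differ on C, so A -> C does not hold.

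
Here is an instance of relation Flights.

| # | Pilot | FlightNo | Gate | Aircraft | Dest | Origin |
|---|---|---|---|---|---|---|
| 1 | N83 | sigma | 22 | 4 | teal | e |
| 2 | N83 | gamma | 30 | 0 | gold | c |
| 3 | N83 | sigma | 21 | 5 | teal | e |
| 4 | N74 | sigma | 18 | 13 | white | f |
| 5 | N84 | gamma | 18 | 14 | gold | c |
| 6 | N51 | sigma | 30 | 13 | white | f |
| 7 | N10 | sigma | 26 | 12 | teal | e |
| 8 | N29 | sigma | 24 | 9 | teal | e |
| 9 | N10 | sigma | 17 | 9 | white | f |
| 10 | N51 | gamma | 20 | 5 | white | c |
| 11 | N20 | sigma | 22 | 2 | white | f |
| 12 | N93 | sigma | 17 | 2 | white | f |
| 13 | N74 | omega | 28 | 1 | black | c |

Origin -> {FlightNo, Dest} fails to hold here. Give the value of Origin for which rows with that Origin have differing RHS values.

Origin=e: rows 1, 3, 7, 8 → {FlightNo,Dest} = (sigma, teal), (sigma, teal), (sigma, teal), (sigma, teal) ✓
Origin=c: rows 2, 5, 10, 13 → {FlightNo,Dest} takes values {(gamma, gold), (gamma, white), (omega, black)} — violation
Origin=f: rows 4, 6, 9, 11, 12 → {FlightNo,Dest} = (sigma, white), (sigma, white), (sigma, white), (sigma, white), (sigma, white) ✓
The only Origin value with inconsistent RHS is Origin=c.

c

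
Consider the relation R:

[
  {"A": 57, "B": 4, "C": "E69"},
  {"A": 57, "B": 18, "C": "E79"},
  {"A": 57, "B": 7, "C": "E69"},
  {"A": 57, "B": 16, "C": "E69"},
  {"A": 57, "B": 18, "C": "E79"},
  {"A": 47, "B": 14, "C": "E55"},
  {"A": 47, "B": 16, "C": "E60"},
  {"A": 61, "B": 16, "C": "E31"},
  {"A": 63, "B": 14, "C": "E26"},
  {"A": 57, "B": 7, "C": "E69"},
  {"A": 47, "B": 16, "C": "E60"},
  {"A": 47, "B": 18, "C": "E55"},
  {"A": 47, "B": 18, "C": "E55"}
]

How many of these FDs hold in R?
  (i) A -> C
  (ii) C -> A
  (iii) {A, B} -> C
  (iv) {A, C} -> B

(i) A -> C: A=57: 6 rows → C takes values {E69, E79} — violation; A=47: 5 rows → C takes values {E55, E60} — violation — fails.
(ii) C -> A: every LHS value maps to a single RHS value — holds.
(iii) {A, B} -> C: every LHS value maps to a single RHS value — holds.
(iv) {A, C} -> B: (A=57, C=E69): 4 rows → B takes values {4, 7, 16} — violation; (A=47, C=E55): 3 rows → B takes values {14, 18} — violation — fails.
2 of the 4 dependencies hold.

2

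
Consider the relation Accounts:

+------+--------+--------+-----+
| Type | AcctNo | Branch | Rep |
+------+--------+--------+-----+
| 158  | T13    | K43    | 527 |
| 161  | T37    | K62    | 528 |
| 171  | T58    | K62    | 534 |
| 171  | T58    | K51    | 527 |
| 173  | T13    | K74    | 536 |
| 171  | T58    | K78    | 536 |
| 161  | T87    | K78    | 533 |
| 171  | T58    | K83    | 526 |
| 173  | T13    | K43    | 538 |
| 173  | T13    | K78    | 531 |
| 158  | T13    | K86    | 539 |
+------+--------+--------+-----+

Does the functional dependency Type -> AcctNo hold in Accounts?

Type=158: 2 rows → AcctNo = T13, T13 ✓
Type=161: 2 rows → AcctNo takes values {T37, T87} — violation
Type=171: 4 rows → AcctNo = T58, T58, T58, T58 ✓
Type=173: 3 rows → AcctNo = T13, T13, T13 ✓
Two rows agree on Type but differ on AcctNo, so Type -> AcctNo does not hold.

No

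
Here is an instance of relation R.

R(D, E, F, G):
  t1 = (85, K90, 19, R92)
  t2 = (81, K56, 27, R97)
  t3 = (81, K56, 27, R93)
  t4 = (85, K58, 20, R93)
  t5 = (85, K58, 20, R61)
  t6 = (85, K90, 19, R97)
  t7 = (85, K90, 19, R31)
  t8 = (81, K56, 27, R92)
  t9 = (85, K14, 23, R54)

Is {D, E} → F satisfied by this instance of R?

Yes

(D=85, E=K90): rows 1, 6, 7 → F = 19, 19, 19 ✓
(D=81, E=K56): rows 2, 3, 8 → F = 27, 27, 27 ✓
(D=85, E=K58): rows 4, 5 → F = 20, 20 ✓
(D=85, E=K14): row 9 → F = 23 ✓
Every {D, E} value is associated with a single F value, so {D, E} → F holds.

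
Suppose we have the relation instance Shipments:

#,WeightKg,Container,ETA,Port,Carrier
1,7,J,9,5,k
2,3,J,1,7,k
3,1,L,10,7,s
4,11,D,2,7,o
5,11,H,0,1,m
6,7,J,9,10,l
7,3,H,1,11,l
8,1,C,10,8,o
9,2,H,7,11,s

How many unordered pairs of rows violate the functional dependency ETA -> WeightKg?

0

ETA=9: all 2 rows agree on WeightKg — 0 pairs.
ETA=1: all 2 rows agree on WeightKg — 0 pairs.
ETA=10: all 2 rows agree on WeightKg — 0 pairs.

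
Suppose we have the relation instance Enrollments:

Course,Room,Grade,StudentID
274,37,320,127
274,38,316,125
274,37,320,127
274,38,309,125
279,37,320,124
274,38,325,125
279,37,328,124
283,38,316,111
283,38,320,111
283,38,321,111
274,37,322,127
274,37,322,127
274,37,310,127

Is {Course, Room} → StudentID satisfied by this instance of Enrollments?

(Course=274, Room=37): 5 rows → StudentID = 127, 127, 127, 127, 127 ✓
(Course=274, Room=38): 3 rows → StudentID = 125, 125, 125 ✓
(Course=279, Room=37): 2 rows → StudentID = 124, 124 ✓
(Course=283, Room=38): 3 rows → StudentID = 111, 111, 111 ✓
Every {Course, Room} value is associated with a single StudentID value, so {Course, Room} → StudentID holds.

Yes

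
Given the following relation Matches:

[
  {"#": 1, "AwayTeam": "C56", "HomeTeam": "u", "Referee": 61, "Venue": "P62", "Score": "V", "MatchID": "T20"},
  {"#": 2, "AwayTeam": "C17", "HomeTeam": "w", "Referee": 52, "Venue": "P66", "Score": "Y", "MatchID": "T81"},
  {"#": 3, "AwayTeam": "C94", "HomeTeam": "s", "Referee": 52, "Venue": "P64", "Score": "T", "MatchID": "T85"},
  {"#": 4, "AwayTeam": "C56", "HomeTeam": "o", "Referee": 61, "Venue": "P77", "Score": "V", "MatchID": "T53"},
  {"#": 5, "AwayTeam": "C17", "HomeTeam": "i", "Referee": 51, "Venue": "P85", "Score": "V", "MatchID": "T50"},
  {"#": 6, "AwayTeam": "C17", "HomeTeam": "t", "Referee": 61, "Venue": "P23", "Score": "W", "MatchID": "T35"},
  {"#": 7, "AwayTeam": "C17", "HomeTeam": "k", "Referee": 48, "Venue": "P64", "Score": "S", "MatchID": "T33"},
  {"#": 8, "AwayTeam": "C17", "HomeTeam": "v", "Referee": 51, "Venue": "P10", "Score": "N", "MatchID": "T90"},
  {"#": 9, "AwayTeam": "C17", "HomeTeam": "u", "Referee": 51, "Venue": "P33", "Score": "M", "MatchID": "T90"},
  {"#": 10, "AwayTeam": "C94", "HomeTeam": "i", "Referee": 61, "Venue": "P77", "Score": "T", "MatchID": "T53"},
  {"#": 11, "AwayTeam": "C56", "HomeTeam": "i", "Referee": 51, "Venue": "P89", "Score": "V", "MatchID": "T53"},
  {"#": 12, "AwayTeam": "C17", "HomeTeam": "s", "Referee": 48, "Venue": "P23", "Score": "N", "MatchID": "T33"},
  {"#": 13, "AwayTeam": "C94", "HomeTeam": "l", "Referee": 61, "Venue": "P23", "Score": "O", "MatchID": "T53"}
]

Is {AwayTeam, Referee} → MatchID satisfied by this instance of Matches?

No

(AwayTeam=C56, Referee=61): rows 1, 4 → MatchID takes values {T20, T53} — violation
(AwayTeam=C17, Referee=52): row 2 → MatchID = T81 ✓
(AwayTeam=C94, Referee=52): row 3 → MatchID = T85 ✓
(AwayTeam=C17, Referee=51): rows 5, 8, 9 → MatchID takes values {T50, T90} — violation
(AwayTeam=C17, Referee=61): row 6 → MatchID = T35 ✓
(AwayTeam=C17, Referee=48): rows 7, 12 → MatchID = T33, T33 ✓
(AwayTeam=C94, Referee=61): rows 10, 13 → MatchID = T53, T53 ✓
(AwayTeam=C56, Referee=51): row 11 → MatchID = T53 ✓
Two rows agree on {AwayTeam, Referee} but differ on MatchID, so {AwayTeam, Referee} → MatchID does not hold.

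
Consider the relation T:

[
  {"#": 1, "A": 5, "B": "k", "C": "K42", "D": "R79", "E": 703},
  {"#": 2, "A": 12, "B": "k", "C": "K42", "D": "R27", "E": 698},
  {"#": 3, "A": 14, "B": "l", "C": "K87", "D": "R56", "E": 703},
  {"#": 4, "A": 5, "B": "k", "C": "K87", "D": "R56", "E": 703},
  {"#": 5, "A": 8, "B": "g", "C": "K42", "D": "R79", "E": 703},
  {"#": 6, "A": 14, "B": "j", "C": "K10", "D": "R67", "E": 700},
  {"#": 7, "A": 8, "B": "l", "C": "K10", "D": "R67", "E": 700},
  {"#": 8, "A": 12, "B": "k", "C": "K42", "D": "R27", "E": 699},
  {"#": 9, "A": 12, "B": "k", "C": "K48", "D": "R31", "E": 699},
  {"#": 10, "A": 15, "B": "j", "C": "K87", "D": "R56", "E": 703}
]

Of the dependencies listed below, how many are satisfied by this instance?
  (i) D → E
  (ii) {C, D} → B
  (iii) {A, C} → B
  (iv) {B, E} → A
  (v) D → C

3

(i) D → E: D=R27: rows 2, 8 → E takes values {698, 699} — violation — fails.
(ii) {C, D} → B: (C=K42, D=R79): rows 1, 5 → B takes values {k, g} — violation; (C=K87, D=R56): rows 3, 4, 10 → B takes values {l, k, j} — violation; (C=K10, D=R67): rows 6, 7 → B takes values {j, l} — violation — fails.
(iii) {A, C} → B: every LHS value maps to a single RHS value — holds.
(iv) {B, E} → A: every LHS value maps to a single RHS value — holds.
(v) D → C: every LHS value maps to a single RHS value — holds.
3 of the 5 dependencies hold.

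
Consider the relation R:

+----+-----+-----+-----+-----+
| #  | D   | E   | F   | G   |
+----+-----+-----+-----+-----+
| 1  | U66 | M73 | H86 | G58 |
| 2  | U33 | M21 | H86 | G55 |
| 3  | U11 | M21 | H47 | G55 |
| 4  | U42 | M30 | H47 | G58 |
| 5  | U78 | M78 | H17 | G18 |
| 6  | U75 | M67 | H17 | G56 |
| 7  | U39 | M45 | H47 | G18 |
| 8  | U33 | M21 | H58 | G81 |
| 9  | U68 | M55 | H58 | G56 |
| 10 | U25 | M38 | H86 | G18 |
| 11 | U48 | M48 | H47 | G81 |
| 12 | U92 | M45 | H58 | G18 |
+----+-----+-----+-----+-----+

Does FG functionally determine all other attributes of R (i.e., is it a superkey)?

Yes

All 12 rows have distinct FG values, so FG → (all attributes) holds and FG is a superkey.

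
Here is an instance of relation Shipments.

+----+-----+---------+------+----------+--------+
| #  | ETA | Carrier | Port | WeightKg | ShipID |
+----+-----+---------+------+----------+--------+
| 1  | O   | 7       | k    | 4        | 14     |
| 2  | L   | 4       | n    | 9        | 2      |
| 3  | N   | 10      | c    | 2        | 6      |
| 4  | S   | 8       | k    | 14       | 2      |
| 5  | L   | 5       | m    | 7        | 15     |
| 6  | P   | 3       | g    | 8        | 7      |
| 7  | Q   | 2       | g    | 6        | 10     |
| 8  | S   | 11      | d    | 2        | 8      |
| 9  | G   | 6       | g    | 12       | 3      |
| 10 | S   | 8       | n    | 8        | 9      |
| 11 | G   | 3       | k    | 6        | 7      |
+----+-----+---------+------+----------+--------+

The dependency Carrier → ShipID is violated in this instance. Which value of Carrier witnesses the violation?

Carrier=7: row 1 → ShipID = 14 ✓
Carrier=4: row 2 → ShipID = 2 ✓
Carrier=10: row 3 → ShipID = 6 ✓
Carrier=8: rows 4, 10 → ShipID takes values {2, 9} — violation
Carrier=5: row 5 → ShipID = 15 ✓
Carrier=3: rows 6, 11 → ShipID = 7, 7 ✓
Carrier=2: row 7 → ShipID = 10 ✓
Carrier=11: row 8 → ShipID = 8 ✓
Carrier=6: row 9 → ShipID = 3 ✓
The only Carrier value with inconsistent ShipID is Carrier=8.

8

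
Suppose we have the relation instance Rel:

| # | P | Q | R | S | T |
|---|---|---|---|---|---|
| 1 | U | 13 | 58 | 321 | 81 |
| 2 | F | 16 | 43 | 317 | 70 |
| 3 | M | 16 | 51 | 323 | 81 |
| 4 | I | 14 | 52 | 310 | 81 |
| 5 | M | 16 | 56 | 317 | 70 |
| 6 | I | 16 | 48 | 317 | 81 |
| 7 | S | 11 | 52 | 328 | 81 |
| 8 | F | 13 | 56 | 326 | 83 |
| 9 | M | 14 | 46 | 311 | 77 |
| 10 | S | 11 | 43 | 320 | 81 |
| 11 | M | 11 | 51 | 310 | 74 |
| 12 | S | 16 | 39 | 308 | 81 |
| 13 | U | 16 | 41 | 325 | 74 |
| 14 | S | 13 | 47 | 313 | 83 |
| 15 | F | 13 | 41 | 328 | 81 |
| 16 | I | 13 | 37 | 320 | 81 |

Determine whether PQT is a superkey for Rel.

No

Rows 7 and 10 have the same PQT value (P=S, Q=11, T=81) but are distinct tuples, so PQT does not determine every attribute — not a superkey.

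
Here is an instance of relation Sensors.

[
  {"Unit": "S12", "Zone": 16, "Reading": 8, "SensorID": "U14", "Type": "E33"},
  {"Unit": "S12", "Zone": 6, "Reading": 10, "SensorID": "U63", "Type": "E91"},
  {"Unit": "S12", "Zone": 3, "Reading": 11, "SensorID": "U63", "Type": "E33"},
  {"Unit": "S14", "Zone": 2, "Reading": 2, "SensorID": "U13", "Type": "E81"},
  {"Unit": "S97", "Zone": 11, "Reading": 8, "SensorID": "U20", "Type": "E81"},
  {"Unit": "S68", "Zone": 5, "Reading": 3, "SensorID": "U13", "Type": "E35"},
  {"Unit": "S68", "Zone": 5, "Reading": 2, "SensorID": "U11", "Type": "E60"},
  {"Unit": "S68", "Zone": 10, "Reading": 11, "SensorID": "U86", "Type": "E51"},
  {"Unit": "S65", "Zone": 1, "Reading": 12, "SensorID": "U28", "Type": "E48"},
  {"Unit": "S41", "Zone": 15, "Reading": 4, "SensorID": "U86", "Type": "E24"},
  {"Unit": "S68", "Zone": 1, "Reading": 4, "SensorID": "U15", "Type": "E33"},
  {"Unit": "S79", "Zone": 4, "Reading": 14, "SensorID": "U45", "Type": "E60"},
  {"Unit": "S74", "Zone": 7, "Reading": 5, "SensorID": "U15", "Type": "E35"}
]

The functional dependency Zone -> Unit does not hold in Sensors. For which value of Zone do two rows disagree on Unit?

Zone=16: 1 row → Unit = S12 ✓
Zone=6: 1 row → Unit = S12 ✓
Zone=3: 1 row → Unit = S12 ✓
Zone=2: 1 row → Unit = S14 ✓
Zone=11: 1 row → Unit = S97 ✓
Zone=5: 2 rows → Unit = S68, S68 ✓
Zone=10: 1 row → Unit = S68 ✓
Zone=1: 2 rows → Unit takes values {S65, S68} — violation
Zone=15: 1 row → Unit = S41 ✓
Zone=4: 1 row → Unit = S79 ✓
Zone=7: 1 row → Unit = S74 ✓
The only Zone value with inconsistent Unit is Zone=1.

1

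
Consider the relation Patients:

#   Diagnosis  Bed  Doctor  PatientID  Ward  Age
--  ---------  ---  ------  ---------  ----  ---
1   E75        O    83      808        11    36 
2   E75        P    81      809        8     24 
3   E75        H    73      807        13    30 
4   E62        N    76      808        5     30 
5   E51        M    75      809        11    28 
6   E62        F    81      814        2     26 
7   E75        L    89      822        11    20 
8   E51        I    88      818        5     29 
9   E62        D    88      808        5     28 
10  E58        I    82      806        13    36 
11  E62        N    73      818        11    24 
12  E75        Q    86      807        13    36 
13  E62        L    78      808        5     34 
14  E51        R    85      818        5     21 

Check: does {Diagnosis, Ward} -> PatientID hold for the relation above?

(Diagnosis=E75, Ward=11): rows 1, 7 → PatientID takes values {808, 822} — violation
(Diagnosis=E75, Ward=8): row 2 → PatientID = 809 ✓
(Diagnosis=E75, Ward=13): rows 3, 12 → PatientID = 807, 807 ✓
(Diagnosis=E62, Ward=5): rows 4, 9, 13 → PatientID = 808, 808, 808 ✓
(Diagnosis=E51, Ward=11): row 5 → PatientID = 809 ✓
(Diagnosis=E62, Ward=2): row 6 → PatientID = 814 ✓
(Diagnosis=E51, Ward=5): rows 8, 14 → PatientID = 818, 818 ✓
(Diagnosis=E58, Ward=13): row 10 → PatientID = 806 ✓
(Diagnosis=E62, Ward=11): row 11 → PatientID = 818 ✓
Two rows agree on {Diagnosis, Ward} but differ on PatientID, so {Diagnosis, Ward} -> PatientID does not hold.

No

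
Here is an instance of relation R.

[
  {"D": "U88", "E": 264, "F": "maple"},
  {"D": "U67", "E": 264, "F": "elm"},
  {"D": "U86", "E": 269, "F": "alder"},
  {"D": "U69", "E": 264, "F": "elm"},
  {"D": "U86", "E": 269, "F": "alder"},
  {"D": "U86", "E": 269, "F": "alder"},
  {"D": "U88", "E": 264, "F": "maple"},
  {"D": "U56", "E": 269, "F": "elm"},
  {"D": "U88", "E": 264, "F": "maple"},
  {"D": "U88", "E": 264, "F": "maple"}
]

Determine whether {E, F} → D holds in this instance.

No

(E=264, F=maple): 4 rows → D = U88, U88, U88, U88 ✓
(E=264, F=elm): 2 rows → D takes values {U67, U69} — violation
(E=269, F=alder): 3 rows → D = U86, U86, U86 ✓
(E=269, F=elm): 1 row → D = U56 ✓
Two rows agree on {E, F} but differ on D, so {E, F} → D does not hold.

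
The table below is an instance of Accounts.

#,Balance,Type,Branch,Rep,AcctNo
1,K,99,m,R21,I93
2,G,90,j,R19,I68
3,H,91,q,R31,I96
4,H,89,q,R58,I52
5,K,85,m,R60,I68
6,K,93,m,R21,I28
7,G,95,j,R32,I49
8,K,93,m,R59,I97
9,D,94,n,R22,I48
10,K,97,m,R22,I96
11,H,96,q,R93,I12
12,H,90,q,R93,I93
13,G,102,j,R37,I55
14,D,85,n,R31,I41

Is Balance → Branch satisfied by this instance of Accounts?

Balance=K: rows 1, 5, 6, 8, 10 → Branch = m, m, m, m, m ✓
Balance=G: rows 2, 7, 13 → Branch = j, j, j ✓
Balance=H: rows 3, 4, 11, 12 → Branch = q, q, q, q ✓
Balance=D: rows 9, 14 → Branch = n, n ✓
Every Balance value is associated with a single Branch value, so Balance → Branch holds.

Yes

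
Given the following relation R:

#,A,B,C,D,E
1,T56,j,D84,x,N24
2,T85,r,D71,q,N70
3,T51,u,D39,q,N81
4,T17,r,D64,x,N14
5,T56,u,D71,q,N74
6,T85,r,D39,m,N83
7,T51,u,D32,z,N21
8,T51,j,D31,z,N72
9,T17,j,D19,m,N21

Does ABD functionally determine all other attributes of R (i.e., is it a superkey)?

All 9 rows have distinct ABD values, so ABD → (all attributes) holds and ABD is a superkey.

Yes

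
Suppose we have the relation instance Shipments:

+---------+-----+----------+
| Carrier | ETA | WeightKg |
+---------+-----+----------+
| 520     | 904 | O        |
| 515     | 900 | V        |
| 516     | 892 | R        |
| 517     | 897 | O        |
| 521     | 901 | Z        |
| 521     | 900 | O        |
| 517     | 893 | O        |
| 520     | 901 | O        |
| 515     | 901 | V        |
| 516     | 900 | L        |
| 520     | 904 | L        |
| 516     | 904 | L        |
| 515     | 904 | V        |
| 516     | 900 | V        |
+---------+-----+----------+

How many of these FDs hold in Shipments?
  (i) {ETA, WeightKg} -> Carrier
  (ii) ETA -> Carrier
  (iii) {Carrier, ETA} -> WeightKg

(i) {ETA, WeightKg} -> Carrier: (ETA=900, WeightKg=V): 2 rows → Carrier takes values {515, 516} — violation; (ETA=904, WeightKg=L): 2 rows → Carrier takes values {520, 516} — violation — fails.
(ii) ETA -> Carrier: ETA=904: 4 rows → Carrier takes values {520, 516, 515} — violation; ETA=900: 4 rows → Carrier takes values {515, 521, 516} — violation; ETA=901: 3 rows → Carrier takes values {521, 520, 515} — violation — fails.
(iii) {Carrier, ETA} -> WeightKg: (Carrier=520, ETA=904): 2 rows → WeightKg takes values {O, L} — violation; (Carrier=516, ETA=900): 2 rows → WeightKg takes values {L, V} — violation — fails.
None of the 3 dependencies hold.

0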